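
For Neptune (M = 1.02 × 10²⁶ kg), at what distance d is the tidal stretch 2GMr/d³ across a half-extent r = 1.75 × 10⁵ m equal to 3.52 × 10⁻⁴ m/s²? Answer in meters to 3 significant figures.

2GMr/d³ = a_tidal  ⇒  d = (2GMr / a_tidal)^(1/3)
d = (2 × 6.674×10⁻¹¹ × (1.02 × 10²⁶) × (1.75 × 10⁵) / (3.52 × 10⁻⁴))^(1/3)
  = 1.89 × 10⁸ m

1.89 × 10⁸ m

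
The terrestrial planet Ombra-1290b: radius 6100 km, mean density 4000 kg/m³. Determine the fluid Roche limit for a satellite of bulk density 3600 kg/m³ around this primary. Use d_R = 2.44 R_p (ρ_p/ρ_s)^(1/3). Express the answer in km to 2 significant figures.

15000 km

d_R = 2.44 × 6100 km × (4000/3600)^(1/3)
    = 15000 km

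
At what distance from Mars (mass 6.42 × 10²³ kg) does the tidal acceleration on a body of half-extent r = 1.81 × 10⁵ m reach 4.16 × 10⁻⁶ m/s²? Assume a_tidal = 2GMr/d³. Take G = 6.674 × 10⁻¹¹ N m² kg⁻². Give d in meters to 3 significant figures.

2GMr/d³ = a_tidal  ⇒  d = (2GMr / a_tidal)^(1/3)
d = (2 × 6.674×10⁻¹¹ × (6.42 × 10²³) × (1.81 × 10⁵) / (4.16 × 10⁻⁶))^(1/3)
  = 1.55 × 10⁸ m

1.55 × 10⁸ m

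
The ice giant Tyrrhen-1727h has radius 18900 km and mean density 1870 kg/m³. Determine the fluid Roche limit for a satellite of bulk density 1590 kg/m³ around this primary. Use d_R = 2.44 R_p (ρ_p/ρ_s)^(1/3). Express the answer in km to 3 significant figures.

48700 km

d_R = 2.44 × 18900 km × (1870/1590)^(1/3)
    = 48700 km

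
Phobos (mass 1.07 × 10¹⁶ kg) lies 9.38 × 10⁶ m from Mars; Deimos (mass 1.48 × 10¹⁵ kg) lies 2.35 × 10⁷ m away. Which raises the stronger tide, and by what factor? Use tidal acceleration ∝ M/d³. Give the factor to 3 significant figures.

Phobos, by a factor of ≈ 114

The tide-raising term goes as M/d³ (the gradient of a 1/d² field).
Phobos: (1.07 × 10¹⁶) / (9.38 × 10⁶)³ = 1.297 × 10⁻⁵
Deimos: (1.48 × 10¹⁵) / (2.35 × 10⁷)³ = 1.140 × 10⁻⁷
Ratio (larger/smaller) = 114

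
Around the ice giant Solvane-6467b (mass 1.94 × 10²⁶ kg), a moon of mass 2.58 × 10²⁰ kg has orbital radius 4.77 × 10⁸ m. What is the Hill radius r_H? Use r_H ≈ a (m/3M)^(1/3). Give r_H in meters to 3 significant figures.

3.64 × 10⁶ m

r_H ≈ a (m/3M)^(1/3)
    = (4.77 × 10⁸) × (2.58 × 10²⁰ / (3 × 1.94 × 10²⁶))^(1/3)
    = 3.64 × 10⁶ m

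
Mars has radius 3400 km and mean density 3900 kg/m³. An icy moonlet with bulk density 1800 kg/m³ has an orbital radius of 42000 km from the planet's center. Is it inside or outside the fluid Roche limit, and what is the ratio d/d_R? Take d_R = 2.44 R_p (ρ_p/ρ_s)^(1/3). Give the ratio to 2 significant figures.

d_R = 2.44 × (3400 km) × (3900/1800)^(1/3) = 10730 km
d/d_R = (42000) / (10730) = 3.9
Since d/d_R > 1, the body is outside the Roche limit.

outside; d/d_R ≈ 3.9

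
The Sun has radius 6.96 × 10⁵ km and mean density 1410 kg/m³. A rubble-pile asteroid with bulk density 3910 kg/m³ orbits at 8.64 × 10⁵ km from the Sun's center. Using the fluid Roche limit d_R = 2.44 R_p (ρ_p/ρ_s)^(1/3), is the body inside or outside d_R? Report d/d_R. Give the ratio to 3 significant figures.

inside; d/d_R ≈ 0.715

d_R = 2.44 × (6.96 × 10⁵ km) × (1410/3910)^(1/3) = 1.209 × 10⁶ km
d/d_R = (8.64 × 10⁵) / (1.209 × 10⁶) = 0.715
Since d/d_R < 1, the body is inside the Roche limit.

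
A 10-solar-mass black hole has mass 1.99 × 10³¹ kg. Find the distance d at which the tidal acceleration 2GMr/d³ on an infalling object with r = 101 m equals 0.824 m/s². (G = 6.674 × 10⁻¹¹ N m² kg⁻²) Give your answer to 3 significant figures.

6.88 × 10⁷ m

2GMr/d³ = a_tidal  ⇒  d = (2GMr / a_tidal)^(1/3)
d = (2 × 6.674×10⁻¹¹ × (1.99 × 10³¹) × (101) / (0.824))^(1/3)
  = 6.88 × 10⁷ m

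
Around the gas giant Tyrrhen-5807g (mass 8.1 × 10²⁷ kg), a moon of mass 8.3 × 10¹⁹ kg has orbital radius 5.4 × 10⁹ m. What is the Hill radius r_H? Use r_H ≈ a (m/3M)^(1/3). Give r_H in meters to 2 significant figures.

8.1 × 10⁶ m

r_H ≈ a (m/3M)^(1/3)
    = (5.4 × 10⁹) × (8.3 × 10¹⁹ / (3 × 8.1 × 10²⁷))^(1/3)
    = 8.1 × 10⁶ m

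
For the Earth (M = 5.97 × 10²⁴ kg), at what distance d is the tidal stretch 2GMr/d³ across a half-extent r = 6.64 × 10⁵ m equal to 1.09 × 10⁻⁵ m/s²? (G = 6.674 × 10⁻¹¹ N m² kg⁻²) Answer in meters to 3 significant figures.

3.65 × 10⁸ m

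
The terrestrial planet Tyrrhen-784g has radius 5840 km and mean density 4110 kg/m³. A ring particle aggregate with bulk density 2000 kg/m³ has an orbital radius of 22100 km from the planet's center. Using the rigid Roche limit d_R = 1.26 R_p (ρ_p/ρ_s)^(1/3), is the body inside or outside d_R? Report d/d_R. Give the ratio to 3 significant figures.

d_R = 1.26 × (5840 km) × (4110/2000)^(1/3) = 9355 km
d/d_R = (22100) / (9355) = 2.36
Since d/d_R > 1, the body is outside the Roche limit.

outside; d/d_R ≈ 2.36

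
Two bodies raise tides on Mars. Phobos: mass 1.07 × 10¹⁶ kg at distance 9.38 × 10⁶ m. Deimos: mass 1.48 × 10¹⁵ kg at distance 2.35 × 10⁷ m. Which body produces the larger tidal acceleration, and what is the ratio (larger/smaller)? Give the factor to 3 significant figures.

The tide-raising term goes as M/d³ (the gradient of a 1/d² field).
Phobos: (1.07 × 10¹⁶) / (9.38 × 10⁶)³ = 1.297 × 10⁻⁵
Deimos: (1.48 × 10¹⁵) / (2.35 × 10⁷)³ = 1.140 × 10⁻⁷
Ratio (larger/smaller) = 114

Phobos, by a factor of ≈ 114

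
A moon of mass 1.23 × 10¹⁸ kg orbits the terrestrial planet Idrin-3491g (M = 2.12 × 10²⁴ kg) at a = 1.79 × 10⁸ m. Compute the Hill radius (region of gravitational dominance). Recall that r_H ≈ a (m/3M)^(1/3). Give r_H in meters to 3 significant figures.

r_H ≈ a (m/3M)^(1/3)
    = (1.79 × 10⁸) × (1.23 × 10¹⁸ / (3 × 2.12 × 10²⁴))^(1/3)
    = 1.04 × 10⁶ m

1.04 × 10⁶ m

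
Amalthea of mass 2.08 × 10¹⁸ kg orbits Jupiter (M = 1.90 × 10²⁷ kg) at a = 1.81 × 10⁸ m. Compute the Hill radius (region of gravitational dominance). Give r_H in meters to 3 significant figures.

1.29 × 10⁵ m

r_H ≈ a (m/3M)^(1/3)
    = (1.81 × 10⁸) × (2.08 × 10¹⁸ / (3 × 1.90 × 10²⁷))^(1/3)
    = 1.29 × 10⁵ m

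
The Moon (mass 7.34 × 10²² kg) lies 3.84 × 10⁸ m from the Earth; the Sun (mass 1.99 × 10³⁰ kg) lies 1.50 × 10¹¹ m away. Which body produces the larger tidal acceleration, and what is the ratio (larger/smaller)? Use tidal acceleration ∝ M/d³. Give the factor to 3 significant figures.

The Moon, by a factor of ≈ 2.20

Compare M/d³ for the two perturbers:
The Moon: (7.34 × 10²²) / (3.84 × 10⁸)³ = 1.296 × 10⁻³
The Sun: (1.99 × 10³⁰) / (1.50 × 10¹¹)³ = 5.896 × 10⁻⁴
Ratio (larger/smaller) = 2.20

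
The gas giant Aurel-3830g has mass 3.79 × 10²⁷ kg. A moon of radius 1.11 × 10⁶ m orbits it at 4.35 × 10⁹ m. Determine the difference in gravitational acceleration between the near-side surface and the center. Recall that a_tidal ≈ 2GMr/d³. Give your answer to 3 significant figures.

6.82 × 10⁻⁶ m/s²

The tidal stretch is the gradient of GM/d² times the body's extent r, hence the 1/d³ dependence.
a_tidal = 2GMr/d³
        = 2 × (6.674 × 10⁻¹¹) × (3.79 × 10²⁷) × (1.11 × 10⁶) / (4.35 × 10⁹)³
        = 6.82 × 10⁻⁶ m/s²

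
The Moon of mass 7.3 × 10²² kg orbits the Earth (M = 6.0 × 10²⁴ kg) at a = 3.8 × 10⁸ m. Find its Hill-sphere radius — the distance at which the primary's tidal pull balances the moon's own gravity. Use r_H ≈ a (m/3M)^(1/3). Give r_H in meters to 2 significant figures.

r_H ≈ a (m/3M)^(1/3)
    = (3.8 × 10⁸) × (7.3 × 10²² / (3 × 6.0 × 10²⁴))^(1/3)
    = 6.1 × 10⁷ m

6.1 × 10⁷ m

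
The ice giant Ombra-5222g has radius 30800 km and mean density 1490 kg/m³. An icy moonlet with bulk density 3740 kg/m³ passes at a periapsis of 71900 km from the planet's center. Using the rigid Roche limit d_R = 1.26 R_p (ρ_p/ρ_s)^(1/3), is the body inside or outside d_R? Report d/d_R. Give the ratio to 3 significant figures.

outside; d/d_R ≈ 2.52

d_R = 1.26 × (30800 km) × (1490/3740)^(1/3) = 28560 km
d/d_R = (71900) / (28560) = 2.52
Since d/d_R > 1, the body is outside the Roche limit.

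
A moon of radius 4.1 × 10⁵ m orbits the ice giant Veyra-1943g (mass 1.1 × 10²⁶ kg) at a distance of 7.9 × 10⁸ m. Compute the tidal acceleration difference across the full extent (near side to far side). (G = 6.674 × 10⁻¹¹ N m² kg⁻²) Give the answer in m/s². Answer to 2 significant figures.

2.4 × 10⁻⁵ m/s²

Δg = 4GMr/d³
   = 4 × (6.674 × 10⁻¹¹) × (1.1 × 10²⁶) × (4.1 × 10⁵) / (7.9 × 10⁸)³
   = 2.4 × 10⁻⁵ m/s²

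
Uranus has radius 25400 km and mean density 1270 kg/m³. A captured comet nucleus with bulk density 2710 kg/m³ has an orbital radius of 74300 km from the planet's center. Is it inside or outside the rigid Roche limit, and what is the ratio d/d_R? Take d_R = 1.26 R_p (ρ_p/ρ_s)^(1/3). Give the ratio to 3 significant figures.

outside; d/d_R ≈ 2.99

d_R = 1.26 × (25400 km) × (1270/2710)^(1/3) = 24860 km
d/d_R = (74300) / (24860) = 2.99
Since d/d_R > 1, the body is outside the Roche limit.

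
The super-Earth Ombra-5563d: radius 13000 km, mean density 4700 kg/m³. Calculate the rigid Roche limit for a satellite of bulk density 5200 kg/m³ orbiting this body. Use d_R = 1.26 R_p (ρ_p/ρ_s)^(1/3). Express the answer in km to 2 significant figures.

d_R = 1.26 × 13000 km × (4700/5200)^(1/3)
    = 16000 km

16000 km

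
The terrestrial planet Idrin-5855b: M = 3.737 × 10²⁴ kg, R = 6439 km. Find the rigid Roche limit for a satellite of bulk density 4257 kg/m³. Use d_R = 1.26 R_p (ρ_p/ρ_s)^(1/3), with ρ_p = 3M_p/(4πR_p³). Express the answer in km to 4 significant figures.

7484 km

ρ_p = 3M_p/(4πR_p³) = 3 × (3.737 × 10²⁴) / (4π × (6.439 × 10⁶ m)³) = 3342 kg/m³
d_R = 1.26 × 6439 km × (3342/4257)^(1/3)
    = 7484 km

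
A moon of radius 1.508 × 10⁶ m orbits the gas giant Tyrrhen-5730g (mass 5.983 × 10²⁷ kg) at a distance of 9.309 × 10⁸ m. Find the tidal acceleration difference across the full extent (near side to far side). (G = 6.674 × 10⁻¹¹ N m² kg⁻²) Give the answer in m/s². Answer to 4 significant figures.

2.986 × 10⁻³ m/s²

a_tidal = 4GMr/d³
        = 4 × (6.674 × 10⁻¹¹) × (5.983 × 10²⁷) × (1.508 × 10⁶) / (9.309 × 10⁸)³
        = 2.986 × 10⁻³ m/s²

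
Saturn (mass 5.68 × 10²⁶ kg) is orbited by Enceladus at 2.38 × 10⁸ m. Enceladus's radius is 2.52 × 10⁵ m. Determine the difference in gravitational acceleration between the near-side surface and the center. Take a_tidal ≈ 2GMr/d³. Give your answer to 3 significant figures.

Δa = 2GMr/d³
   = 2 × (6.674 × 10⁻¹¹) × (5.68 × 10²⁶) × (2.52 × 10⁵) / (2.38 × 10⁸)³
   = 1.42 × 10⁻³ m/s²

1.42 × 10⁻³ m/s²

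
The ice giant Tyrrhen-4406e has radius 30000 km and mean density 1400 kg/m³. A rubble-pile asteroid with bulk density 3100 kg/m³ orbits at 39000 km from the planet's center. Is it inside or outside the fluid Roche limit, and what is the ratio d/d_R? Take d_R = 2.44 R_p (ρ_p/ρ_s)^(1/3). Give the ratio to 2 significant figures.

inside; d/d_R ≈ 0.69

d_R = 2.44 × (30000 km) × (1400/3100)^(1/3) = 56160 km
d/d_R = (39000) / (56160) = 0.69
Since d/d_R < 1, the body is inside the Roche limit.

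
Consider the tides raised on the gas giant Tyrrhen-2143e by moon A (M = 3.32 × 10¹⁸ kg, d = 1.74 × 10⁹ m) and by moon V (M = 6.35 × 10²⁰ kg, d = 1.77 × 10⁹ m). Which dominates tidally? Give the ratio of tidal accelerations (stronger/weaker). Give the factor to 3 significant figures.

Tidal stretch scales as M/d³; compute that for each body.
Moon A: (3.32 × 10¹⁸) / (1.74 × 10⁹)³ = 6.302 × 10⁻¹⁰
Moon V: (6.35 × 10²⁰) / (1.77 × 10⁹)³ = 1.145 × 10⁻⁷
Ratio (larger/smaller) = 182

Moon V, by a factor of ≈ 182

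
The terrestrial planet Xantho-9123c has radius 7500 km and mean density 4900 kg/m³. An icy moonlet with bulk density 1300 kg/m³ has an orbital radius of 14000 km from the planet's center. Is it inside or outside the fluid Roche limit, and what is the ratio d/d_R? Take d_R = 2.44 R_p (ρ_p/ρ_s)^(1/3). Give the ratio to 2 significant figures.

inside; d/d_R ≈ 0.49

d_R = 2.44 × (7500 km) × (4900/1300)^(1/3) = 28480 km
d/d_R = (14000) / (28480) = 0.49
Since d/d_R < 1, the body is inside the Roche limit.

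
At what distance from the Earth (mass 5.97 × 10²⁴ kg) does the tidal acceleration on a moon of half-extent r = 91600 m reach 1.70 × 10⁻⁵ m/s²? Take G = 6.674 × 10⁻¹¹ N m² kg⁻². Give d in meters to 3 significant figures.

2GMr/d³ = a_tidal  ⇒  d = (2GMr / a_tidal)^(1/3)
d = (2 × 6.674×10⁻¹¹ × (5.97 × 10²⁴) × (91600) / (1.70 × 10⁻⁵))^(1/3)
  = 1.63 × 10⁸ m

1.63 × 10⁸ m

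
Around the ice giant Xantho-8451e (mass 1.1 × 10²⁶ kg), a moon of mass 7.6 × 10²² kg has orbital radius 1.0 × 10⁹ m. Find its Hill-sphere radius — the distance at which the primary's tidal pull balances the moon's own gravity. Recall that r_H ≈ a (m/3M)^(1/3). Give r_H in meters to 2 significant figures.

r_H ≈ a (m/3M)^(1/3)
    = (1.0 × 10⁹) × (7.6 × 10²² / (3 × 1.1 × 10²⁶))^(1/3)
    = 6.1 × 10⁷ m

6.1 × 10⁷ m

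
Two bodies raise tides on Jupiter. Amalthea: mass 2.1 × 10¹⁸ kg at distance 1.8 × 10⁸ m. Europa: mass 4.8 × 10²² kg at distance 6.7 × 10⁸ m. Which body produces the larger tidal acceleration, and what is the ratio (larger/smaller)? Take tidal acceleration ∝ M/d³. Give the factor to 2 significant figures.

The tide-raising term goes as M/d³ (the gradient of a 1/d² field).
Amalthea: (2.1 × 10¹⁸) / (1.8 × 10⁸)³ = 3.601 × 10⁻⁷
Europa: (4.8 × 10²²) / (6.7 × 10⁸)³ = 1.596 × 10⁻⁴
Ratio (larger/smaller) = 440

Europa, by a factor of ≈ 440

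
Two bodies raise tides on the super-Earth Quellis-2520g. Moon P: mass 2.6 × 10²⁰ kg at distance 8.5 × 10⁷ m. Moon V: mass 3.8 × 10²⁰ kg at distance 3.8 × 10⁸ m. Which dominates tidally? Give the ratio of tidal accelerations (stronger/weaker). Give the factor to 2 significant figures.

Tidal acceleration ∝ M/d³, so compare M/d³ for each.
Moon P: (2.6 × 10²⁰) / (8.5 × 10⁷)³ = 4.234 × 10⁻⁴
Moon V: (3.8 × 10²⁰) / (3.8 × 10⁸)³ = 6.925 × 10⁻⁶
Ratio (larger/smaller) = 61

Moon P, by a factor of ≈ 61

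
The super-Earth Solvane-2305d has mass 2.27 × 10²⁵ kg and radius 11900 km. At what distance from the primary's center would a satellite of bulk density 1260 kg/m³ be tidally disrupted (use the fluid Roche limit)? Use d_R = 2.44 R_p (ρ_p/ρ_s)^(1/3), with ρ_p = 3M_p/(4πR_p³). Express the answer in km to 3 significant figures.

ρ_p = 3M_p/(4πR_p³) = 3 × (2.27 × 10²⁵) / (4π × (1.19 × 10⁷ m)³) = 3220 kg/m³
d_R = 2.44 × 11900 km × (3220/1260)^(1/3)
    = 39700 km

39700 km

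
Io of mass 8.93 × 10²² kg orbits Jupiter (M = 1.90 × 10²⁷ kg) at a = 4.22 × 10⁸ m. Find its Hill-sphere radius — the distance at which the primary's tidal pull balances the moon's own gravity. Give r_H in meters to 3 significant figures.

r_H ≈ a (m/3M)^(1/3)
    = (4.22 × 10⁸) × (8.93 × 10²² / (3 × 1.90 × 10²⁷))^(1/3)
    = 1.06 × 10⁷ m

1.06 × 10⁷ m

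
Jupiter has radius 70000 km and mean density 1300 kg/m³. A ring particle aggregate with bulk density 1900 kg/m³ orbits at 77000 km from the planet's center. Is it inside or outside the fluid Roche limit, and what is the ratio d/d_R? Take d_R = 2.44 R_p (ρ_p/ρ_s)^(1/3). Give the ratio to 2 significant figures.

d_R = 2.44 × (70000 km) × (1300/1900)^(1/3) = 1.505 × 10⁵ km
d/d_R = (77000) / (1.505 × 10⁵) = 0.51
Since d/d_R < 1, the body is inside the Roche limit.

inside; d/d_R ≈ 0.51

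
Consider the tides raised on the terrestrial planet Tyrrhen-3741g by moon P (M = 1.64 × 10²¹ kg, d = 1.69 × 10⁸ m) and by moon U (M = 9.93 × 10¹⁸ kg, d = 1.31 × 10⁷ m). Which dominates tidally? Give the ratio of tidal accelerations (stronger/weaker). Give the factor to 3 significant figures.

The tide-raising term goes as M/d³ (the gradient of a 1/d² field).
Moon P: (1.64 × 10²¹) / (1.69 × 10⁸)³ = 3.398 × 10⁻⁴
Moon U: (9.93 × 10¹⁸) / (1.31 × 10⁷)³ = 4.417 × 10⁻³
Ratio (larger/smaller) = 13.0

Moon U, by a factor of ≈ 13.0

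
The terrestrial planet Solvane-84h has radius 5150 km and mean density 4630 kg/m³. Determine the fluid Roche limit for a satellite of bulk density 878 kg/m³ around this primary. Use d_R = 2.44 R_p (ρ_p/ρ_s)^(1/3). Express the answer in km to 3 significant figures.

21900 km

d_R = 2.44 × 5150 km × (4630/878)^(1/3)
    = 21900 km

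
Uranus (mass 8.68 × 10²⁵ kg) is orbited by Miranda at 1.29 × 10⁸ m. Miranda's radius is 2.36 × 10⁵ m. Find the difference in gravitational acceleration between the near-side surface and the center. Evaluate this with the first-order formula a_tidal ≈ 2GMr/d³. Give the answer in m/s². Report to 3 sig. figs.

1.27 × 10⁻³ m/s²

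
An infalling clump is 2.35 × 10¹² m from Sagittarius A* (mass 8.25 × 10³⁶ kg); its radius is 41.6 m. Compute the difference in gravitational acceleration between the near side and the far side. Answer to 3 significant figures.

7.06 × 10⁻⁹ m/s²

The field gradient is 2GM/d³; across the full diameter 2r the difference is 4GMr/d³.
a_tidal = 4GMr/d³
        = 4 × (6.674 × 10⁻¹¹) × (8.25 × 10³⁶) × (41.6) / (2.35 × 10¹²)³
        = 7.06 × 10⁻⁹ m/s²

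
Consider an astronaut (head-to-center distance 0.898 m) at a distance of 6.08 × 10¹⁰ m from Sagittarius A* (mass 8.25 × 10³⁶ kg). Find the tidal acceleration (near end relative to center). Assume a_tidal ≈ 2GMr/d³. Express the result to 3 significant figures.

4.40 × 10⁻⁶ m/s²

The tidal stretch is the gradient of GM/d² times the body's extent r, hence the 1/d³ dependence.
Δa = 2GMr/d³
   = 2 × (6.674 × 10⁻¹¹) × (8.25 × 10³⁶) × (0.898) / (6.08 × 10¹⁰)³
   = 4.40 × 10⁻⁶ m/s²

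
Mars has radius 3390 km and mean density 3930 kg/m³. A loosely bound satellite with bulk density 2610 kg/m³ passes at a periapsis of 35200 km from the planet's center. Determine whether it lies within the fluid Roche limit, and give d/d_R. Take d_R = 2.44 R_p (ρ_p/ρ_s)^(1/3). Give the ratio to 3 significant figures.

outside; d/d_R ≈ 3.71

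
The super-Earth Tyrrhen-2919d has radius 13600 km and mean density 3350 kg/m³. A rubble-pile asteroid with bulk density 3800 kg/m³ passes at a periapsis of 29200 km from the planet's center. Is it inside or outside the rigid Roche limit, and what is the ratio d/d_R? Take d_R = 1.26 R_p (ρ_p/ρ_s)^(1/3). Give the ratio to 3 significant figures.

d_R = 1.26 × (13600 km) × (3350/3800)^(1/3) = 16430 km
d/d_R = (29200) / (16430) = 1.78
Since d/d_R > 1, the body is outside the Roche limit.

outside; d/d_R ≈ 1.78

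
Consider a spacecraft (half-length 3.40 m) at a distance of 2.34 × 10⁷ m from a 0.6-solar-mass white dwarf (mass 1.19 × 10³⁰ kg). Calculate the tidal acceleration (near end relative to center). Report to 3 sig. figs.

Δg = 2GMr/d³
   = 2 × (6.674 × 10⁻¹¹) × (1.19 × 10³⁰) × (3.40) / (2.34 × 10⁷)³
   = 4.21 × 10⁻² m/s²

4.21 × 10⁻² m/s²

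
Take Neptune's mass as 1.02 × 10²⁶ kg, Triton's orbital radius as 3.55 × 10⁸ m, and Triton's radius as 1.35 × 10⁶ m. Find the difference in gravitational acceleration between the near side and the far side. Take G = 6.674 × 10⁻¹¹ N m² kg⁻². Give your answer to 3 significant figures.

Δg = 4GMr/d³
   = 4 × (6.674 × 10⁻¹¹) × (1.02 × 10²⁶) × (1.35 × 10⁶) / (3.55 × 10⁸)³
   = 8.22 × 10⁻⁴ m/s²

8.22 × 10⁻⁴ m/s²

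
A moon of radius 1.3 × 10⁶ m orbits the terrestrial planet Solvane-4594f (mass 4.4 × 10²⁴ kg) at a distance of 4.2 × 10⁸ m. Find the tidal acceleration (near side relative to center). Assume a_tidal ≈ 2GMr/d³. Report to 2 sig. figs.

Δg = 2GMr/d³
   = 2 × (6.674 × 10⁻¹¹) × (4.4 × 10²⁴) × (1.3 × 10⁶) / (4.2 × 10⁸)³
   = 1.0 × 10⁻⁵ m/s²

1.0 × 10⁻⁵ m/s²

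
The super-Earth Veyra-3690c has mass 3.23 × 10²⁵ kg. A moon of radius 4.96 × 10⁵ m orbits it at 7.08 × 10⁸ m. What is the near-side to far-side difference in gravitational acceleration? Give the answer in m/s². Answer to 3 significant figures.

1.21 × 10⁻⁵ m/s²

a_tidal = 4GMr/d³
        = 4 × (6.674 × 10⁻¹¹) × (3.23 × 10²⁵) × (4.96 × 10⁵) / (7.08 × 10⁸)³
        = 1.21 × 10⁻⁵ m/s²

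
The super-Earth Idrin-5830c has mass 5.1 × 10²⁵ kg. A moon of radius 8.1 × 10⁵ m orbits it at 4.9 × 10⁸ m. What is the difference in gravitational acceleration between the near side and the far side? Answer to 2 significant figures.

9.4 × 10⁻⁵ m/s²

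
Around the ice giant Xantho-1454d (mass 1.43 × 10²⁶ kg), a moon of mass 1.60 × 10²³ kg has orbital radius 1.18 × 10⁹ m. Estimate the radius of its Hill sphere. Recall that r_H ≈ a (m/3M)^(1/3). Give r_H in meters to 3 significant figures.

r_H ≈ a (m/3M)^(1/3)
    = (1.18 × 10⁹) × (1.60 × 10²³ / (3 × 1.43 × 10²⁶))^(1/3)
    = 8.49 × 10⁷ m

8.49 × 10⁷ m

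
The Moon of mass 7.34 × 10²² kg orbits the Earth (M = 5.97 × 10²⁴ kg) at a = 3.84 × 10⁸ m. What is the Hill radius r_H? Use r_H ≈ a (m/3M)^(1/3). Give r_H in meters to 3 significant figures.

6.15 × 10⁷ m

r_H ≈ a (m/3M)^(1/3)
    = (3.84 × 10⁸) × (7.34 × 10²² / (3 × 5.97 × 10²⁴))^(1/3)
    = 6.15 × 10⁷ m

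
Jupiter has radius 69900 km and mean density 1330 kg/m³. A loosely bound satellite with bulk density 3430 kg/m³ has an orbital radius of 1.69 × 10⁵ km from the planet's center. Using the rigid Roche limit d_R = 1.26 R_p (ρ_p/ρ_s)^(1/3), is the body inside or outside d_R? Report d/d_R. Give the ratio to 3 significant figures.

outside; d/d_R ≈ 2.63

d_R = 1.26 × (69900 km) × (1330/3430)^(1/3) = 64220 km
d/d_R = (1.69 × 10⁵) / (64220) = 2.63
Since d/d_R > 1, the body is outside the Roche limit.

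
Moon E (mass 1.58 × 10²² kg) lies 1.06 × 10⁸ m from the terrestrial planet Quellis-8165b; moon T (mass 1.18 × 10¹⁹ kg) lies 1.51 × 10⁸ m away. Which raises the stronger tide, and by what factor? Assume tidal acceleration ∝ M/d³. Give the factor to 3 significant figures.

Moon E, by a factor of ≈ 3870

Compare M/d³ for the two perturbers:
Moon E: (1.58 × 10²²) / (1.06 × 10⁸)³ = 1.327 × 10⁻²
Moon T: (1.18 × 10¹⁹) / (1.51 × 10⁸)³ = 3.427 × 10⁻⁶
Ratio (larger/smaller) = 3870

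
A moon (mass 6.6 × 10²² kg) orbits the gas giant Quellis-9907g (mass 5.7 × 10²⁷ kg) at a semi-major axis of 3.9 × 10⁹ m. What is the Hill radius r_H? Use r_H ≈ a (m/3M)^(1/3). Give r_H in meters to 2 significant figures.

r_H ≈ a (m/3M)^(1/3)
    = (3.9 × 10⁹) × (6.6 × 10²² / (3 × 5.7 × 10²⁷))^(1/3)
    = 6.1 × 10⁷ m

6.1 × 10⁷ m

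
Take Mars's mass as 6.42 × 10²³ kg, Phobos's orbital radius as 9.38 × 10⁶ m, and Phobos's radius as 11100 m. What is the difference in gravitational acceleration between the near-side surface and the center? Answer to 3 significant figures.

1.15 × 10⁻³ m/s²

Since r ≪ d, expand the inverse-square field across one radius to get the leading 2GMr/d³ term.
Δa = 2GMr/d³
   = 2 × (6.674 × 10⁻¹¹) × (6.42 × 10²³) × (11100) / (9.38 × 10⁶)³
   = 1.15 × 10⁻³ m/s²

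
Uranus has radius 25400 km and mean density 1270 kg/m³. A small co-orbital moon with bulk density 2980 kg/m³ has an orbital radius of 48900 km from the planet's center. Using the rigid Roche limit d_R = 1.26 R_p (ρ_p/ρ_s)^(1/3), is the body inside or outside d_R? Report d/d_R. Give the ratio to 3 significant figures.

outside; d/d_R ≈ 2.03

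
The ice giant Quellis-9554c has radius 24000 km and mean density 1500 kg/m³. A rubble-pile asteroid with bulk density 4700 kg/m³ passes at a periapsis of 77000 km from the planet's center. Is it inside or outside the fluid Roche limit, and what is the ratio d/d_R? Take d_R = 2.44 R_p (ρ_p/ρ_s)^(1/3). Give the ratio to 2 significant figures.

outside; d/d_R ≈ 1.9

d_R = 2.44 × (24000 km) × (1500/4700)^(1/3) = 40020 km
d/d_R = (77000) / (40020) = 1.9
Since d/d_R > 1, the body is outside the Roche limit.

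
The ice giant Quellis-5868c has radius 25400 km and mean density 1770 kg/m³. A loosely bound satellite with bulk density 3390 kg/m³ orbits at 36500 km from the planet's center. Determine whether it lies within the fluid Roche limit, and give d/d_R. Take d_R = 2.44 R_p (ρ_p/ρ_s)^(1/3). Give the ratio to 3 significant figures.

inside; d/d_R ≈ 0.731

d_R = 2.44 × (25400 km) × (1770/3390)^(1/3) = 49910 km
d/d_R = (36500) / (49910) = 0.731
Since d/d_R < 1, the body is inside the Roche limit.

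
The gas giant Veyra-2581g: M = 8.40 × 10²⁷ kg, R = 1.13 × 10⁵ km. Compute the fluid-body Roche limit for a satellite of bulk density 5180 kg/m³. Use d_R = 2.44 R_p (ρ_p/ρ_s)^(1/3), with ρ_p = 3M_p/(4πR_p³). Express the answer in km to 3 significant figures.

ρ_p = 3M_p/(4πR_p³) = 3 × (8.40 × 10²⁷) / (4π × (1.13 × 10⁸ m)³) = 1390 kg/m³
d_R = 2.44 × 1.13 × 10⁵ km × (1390/5180)^(1/3)
    = 1.78 × 10⁵ km

1.78 × 10⁵ km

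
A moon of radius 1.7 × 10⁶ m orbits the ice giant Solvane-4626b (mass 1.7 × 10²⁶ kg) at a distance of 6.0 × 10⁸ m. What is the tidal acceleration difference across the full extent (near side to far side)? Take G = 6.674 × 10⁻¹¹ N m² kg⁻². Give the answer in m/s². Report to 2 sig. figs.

Differencing GM/(d−r)² and GM/(d+r)² to first order in r/d gives 4GMr/d³.
Δa = 4GMr/d³
   = 4 × (6.674 × 10⁻¹¹) × (1.7 × 10²⁶) × (1.7 × 10⁶) / (6.0 × 10⁸)³
   = 3.6 × 10⁻⁴ m/s²

3.6 × 10⁻⁴ m/s²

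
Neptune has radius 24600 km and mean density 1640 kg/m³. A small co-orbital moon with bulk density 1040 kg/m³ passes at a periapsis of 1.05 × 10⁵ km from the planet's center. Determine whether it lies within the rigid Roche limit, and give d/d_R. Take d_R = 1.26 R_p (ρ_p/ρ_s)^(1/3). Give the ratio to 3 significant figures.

d_R = 1.26 × (24600 km) × (1640/1040)^(1/3) = 36080 km
d/d_R = (1.05 × 10⁵) / (36080) = 2.91
Since d/d_R > 1, the body is outside the Roche limit.

outside; d/d_R ≈ 2.91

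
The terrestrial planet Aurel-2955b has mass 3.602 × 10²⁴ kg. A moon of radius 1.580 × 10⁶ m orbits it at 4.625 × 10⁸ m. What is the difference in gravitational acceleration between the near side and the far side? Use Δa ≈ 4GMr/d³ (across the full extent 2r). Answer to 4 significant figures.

1.536 × 10⁻⁵ m/s²

Δa = 4GMr/d³
   = 4 × (6.674 × 10⁻¹¹) × (3.602 × 10²⁴) × (1.580 × 10⁶) / (4.625 × 10⁸)³
   = 1.536 × 10⁻⁵ m/s²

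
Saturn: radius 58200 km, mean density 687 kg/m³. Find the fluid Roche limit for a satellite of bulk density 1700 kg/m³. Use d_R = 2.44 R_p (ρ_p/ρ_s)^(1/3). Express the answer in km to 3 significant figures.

d_R = 2.44 × 58200 km × (687/1700)^(1/3)
    = 1.05 × 10⁵ km

1.05 × 10⁵ km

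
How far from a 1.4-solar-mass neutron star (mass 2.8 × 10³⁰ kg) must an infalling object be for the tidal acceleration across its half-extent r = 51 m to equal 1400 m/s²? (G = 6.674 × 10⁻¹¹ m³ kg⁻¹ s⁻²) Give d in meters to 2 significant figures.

2GMr/d³ = a_tidal  ⇒  d = (2GMr / a_tidal)^(1/3)
d = (2 × 6.674×10⁻¹¹ × (2.8 × 10³⁰) × (51) / (1400))^(1/3)
  = 2.4 × 10⁶ m

2.4 × 10⁶ m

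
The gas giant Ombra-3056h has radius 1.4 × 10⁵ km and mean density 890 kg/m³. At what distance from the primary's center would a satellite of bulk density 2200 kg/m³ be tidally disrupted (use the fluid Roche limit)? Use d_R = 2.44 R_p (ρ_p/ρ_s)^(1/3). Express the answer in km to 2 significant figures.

2.5 × 10⁵ km

d_R = 2.44 × 1.4 × 10⁵ km × (890/2200)^(1/3)
    = 2.5 × 10⁵ km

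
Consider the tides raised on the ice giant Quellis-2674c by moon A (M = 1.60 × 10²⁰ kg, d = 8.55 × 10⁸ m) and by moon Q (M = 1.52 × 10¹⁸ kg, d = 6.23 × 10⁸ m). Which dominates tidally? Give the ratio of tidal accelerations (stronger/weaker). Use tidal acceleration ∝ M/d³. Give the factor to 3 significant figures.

Moon A, by a factor of ≈ 40.7

Tidal acceleration ∝ M/d³, so compare M/d³ for each.
Moon A: (1.60 × 10²⁰) / (8.55 × 10⁸)³ = 2.560 × 10⁻⁷
Moon Q: (1.52 × 10¹⁸) / (6.23 × 10⁸)³ = 6.286 × 10⁻⁹
Ratio (larger/smaller) = 40.7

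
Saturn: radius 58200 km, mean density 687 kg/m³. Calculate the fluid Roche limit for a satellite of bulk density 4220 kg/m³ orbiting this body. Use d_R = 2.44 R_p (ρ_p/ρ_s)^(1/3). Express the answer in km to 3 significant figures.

77500 km

d_R = 2.44 × 58200 km × (687/4220)^(1/3)
    = 77500 km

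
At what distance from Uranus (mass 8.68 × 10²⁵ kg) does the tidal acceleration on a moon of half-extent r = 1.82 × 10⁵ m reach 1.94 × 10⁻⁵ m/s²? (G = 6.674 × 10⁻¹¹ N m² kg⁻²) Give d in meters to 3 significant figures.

2GMr/d³ = a_tidal  ⇒  d = (2GMr / a_tidal)^(1/3)
d = (2 × 6.674×10⁻¹¹ × (8.68 × 10²⁵) × (1.82 × 10⁵) / (1.94 × 10⁻⁵))^(1/3)
  = 4.77 × 10⁸ m

4.77 × 10⁸ m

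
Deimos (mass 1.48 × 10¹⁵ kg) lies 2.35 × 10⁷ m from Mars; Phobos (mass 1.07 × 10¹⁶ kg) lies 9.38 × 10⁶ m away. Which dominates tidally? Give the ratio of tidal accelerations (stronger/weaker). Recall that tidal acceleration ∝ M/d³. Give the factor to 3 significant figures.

Phobos, by a factor of ≈ 114

Compare M/d³ for the two perturbers:
Deimos: (1.48 × 10¹⁵) / (2.35 × 10⁷)³ = 1.140 × 10⁻⁷
Phobos: (1.07 × 10¹⁶) / (9.38 × 10⁶)³ = 1.297 × 10⁻⁵
Ratio (larger/smaller) = 114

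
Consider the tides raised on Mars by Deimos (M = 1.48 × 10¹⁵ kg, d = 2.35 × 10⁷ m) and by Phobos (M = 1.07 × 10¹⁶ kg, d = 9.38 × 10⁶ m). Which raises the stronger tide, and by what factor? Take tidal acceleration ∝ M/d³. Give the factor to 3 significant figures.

Phobos, by a factor of ≈ 114

Compare M/d³ for the two perturbers:
Deimos: (1.48 × 10¹⁵) / (2.35 × 10⁷)³ = 1.140 × 10⁻⁷
Phobos: (1.07 × 10¹⁶) / (9.38 × 10⁶)³ = 1.297 × 10⁻⁵
Ratio (larger/smaller) = 114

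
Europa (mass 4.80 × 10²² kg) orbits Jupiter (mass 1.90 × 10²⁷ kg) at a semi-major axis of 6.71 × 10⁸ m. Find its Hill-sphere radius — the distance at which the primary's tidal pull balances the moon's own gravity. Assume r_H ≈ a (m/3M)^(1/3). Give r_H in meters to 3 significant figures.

r_H ≈ a (m/3M)^(1/3)
    = (6.71 × 10⁸) × (4.80 × 10²² / (3 × 1.90 × 10²⁷))^(1/3)
    = 1.37 × 10⁷ m

1.37 × 10⁷ m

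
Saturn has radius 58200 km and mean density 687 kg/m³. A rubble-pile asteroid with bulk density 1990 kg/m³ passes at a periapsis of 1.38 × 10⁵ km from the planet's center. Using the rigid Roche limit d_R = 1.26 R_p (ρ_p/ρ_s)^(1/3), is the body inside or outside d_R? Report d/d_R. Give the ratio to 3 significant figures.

d_R = 1.26 × (58200 km) × (687/1990)^(1/3) = 51440 km
d/d_R = (1.38 × 10⁵) / (51440) = 2.68
Since d/d_R > 1, the body is outside the Roche limit.

outside; d/d_R ≈ 2.68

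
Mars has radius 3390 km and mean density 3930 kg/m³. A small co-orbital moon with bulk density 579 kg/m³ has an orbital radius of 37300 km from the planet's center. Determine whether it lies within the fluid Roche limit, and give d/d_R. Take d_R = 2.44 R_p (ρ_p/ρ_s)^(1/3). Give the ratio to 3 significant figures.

outside; d/d_R ≈ 2.38

d_R = 2.44 × (3390 km) × (3930/579)^(1/3) = 15660 km
d/d_R = (37300) / (15660) = 2.38
Since d/d_R > 1, the body is outside the Roche limit.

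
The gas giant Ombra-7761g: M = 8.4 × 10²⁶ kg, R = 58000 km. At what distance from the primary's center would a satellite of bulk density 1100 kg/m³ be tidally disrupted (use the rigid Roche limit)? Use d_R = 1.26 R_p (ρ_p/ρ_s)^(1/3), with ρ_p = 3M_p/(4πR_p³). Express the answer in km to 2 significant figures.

ρ_p = 3M_p/(4πR_p³) = 3 × (8.4 × 10²⁶) / (4π × (5.8 × 10⁷ m)³) = 1000 kg/m³
d_R = 1.26 × 58000 km × (1000/1100)^(1/3)
    = 71000 km

71000 km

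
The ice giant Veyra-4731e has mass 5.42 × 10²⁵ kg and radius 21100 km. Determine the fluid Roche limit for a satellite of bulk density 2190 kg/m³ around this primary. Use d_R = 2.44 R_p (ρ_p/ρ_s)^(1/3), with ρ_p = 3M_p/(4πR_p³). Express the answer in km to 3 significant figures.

ρ_p = 3M_p/(4πR_p³) = 3 × (5.42 × 10²⁵) / (4π × (2.11 × 10⁷ m)³) = 1380 kg/m³
d_R = 2.44 × 21100 km × (1380/2190)^(1/3)
    = 44100 km

44100 km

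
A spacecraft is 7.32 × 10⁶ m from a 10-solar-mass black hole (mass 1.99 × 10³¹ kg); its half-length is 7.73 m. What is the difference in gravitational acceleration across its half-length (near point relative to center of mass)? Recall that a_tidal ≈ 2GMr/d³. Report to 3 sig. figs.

Δg = 2GMr/d³
   = 2 × (6.674 × 10⁻¹¹) × (1.99 × 10³¹) × (7.73) / (7.32 × 10⁶)³
   = 5.23 × 10¹ m/s²

5.23 × 10¹ m/s²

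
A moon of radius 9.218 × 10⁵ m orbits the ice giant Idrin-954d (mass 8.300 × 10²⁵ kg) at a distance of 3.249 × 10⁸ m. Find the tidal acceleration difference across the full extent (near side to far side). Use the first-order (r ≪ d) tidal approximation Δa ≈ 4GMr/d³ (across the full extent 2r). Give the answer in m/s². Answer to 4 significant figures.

5.955 × 10⁻⁴ m/s²

Δg = 4GMr/d³
   = 4 × (6.674 × 10⁻¹¹) × (8.300 × 10²⁵) × (9.218 × 10⁵) / (3.249 × 10⁸)³
   = 5.955 × 10⁻⁴ m/s²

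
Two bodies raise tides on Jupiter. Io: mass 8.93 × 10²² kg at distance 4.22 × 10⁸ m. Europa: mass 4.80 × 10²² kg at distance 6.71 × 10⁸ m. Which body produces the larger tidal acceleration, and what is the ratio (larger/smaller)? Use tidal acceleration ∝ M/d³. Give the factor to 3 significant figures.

Io, by a factor of ≈ 7.48

Compare M/d³ for the two perturbers:
Io: (8.93 × 10²²) / (4.22 × 10⁸)³ = 1.188 × 10⁻³
Europa: (4.80 × 10²²) / (6.71 × 10⁸)³ = 1.589 × 10⁻⁴
Ratio (larger/smaller) = 7.48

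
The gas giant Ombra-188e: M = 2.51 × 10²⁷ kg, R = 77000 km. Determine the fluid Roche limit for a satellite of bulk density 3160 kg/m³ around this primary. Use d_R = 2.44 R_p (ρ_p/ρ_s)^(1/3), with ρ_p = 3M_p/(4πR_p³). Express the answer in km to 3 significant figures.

ρ_p = 3M_p/(4πR_p³) = 3 × (2.51 × 10²⁷) / (4π × (7.70 × 10⁷ m)³) = 1310 kg/m³
d_R = 2.44 × 77000 km × (1310/3160)^(1/3)
    = 1.40 × 10⁵ km

1.40 × 10⁵ km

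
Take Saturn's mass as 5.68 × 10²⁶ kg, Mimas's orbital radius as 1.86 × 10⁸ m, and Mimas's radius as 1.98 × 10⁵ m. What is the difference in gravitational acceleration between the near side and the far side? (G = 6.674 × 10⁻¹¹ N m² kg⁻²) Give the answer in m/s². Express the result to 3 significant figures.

Δg = 4GMr/d³
   = 4 × (6.674 × 10⁻¹¹) × (5.68 × 10²⁶) × (1.98 × 10⁵) / (1.86 × 10⁸)³
   = 4.67 × 10⁻³ m/s²

4.67 × 10⁻³ m/s²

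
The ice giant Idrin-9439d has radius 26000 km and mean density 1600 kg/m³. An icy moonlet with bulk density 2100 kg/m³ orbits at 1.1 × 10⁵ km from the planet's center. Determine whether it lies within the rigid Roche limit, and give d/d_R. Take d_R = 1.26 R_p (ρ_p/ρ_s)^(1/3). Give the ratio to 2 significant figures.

outside; d/d_R ≈ 3.7

d_R = 1.26 × (26000 km) × (1600/2100)^(1/3) = 29920 km
d/d_R = (1.1 × 10⁵) / (29920) = 3.7
Since d/d_R > 1, the body is outside the Roche limit.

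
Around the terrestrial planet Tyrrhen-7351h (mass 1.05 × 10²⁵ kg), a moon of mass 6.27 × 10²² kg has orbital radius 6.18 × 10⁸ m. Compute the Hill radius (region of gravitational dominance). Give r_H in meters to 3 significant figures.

r_H ≈ a (m/3M)^(1/3)
    = (6.18 × 10⁸) × (6.27 × 10²² / (3 × 1.05 × 10²⁵))^(1/3)
    = 7.77 × 10⁷ m

7.77 × 10⁷ m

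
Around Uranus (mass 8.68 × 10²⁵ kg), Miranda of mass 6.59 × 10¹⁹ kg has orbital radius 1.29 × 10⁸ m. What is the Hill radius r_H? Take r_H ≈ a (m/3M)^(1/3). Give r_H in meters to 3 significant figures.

8.16 × 10⁵ m

r_H ≈ a (m/3M)^(1/3)
    = (1.29 × 10⁸) × (6.59 × 10¹⁹ / (3 × 8.68 × 10²⁵))^(1/3)
    = 8.16 × 10⁵ m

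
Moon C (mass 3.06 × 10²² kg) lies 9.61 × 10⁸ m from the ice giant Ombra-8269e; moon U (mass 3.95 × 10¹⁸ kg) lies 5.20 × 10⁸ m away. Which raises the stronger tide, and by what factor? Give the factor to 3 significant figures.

Moon C, by a factor of ≈ 1230

Compare M/d³ for the two perturbers:
Moon C: (3.06 × 10²²) / (9.61 × 10⁸)³ = 3.448 × 10⁻⁵
Moon U: (3.95 × 10¹⁸) / (5.20 × 10⁸)³ = 2.809 × 10⁻⁸
Ratio (larger/smaller) = 1230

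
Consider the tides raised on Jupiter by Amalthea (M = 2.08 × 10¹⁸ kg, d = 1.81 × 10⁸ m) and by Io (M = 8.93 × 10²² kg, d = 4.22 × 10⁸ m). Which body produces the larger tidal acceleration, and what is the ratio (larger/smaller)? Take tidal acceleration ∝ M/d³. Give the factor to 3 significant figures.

Io, by a factor of ≈ 3390

Compare M/d³ for the two perturbers:
Amalthea: (2.08 × 10¹⁸) / (1.81 × 10⁸)³ = 3.508 × 10⁻⁷
Io: (8.93 × 10²²) / (4.22 × 10⁸)³ = 1.188 × 10⁻³
Ratio (larger/smaller) = 3390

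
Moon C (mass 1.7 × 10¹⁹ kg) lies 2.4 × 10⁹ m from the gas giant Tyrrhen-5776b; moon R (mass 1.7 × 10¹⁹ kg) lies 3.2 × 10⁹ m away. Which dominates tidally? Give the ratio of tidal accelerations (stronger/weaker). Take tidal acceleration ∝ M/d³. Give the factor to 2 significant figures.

Moon C, by a factor of ≈ 2.4

Tidal acceleration ∝ M/d³, so compare M/d³ for each.
Moon C: (1.7 × 10¹⁹) / (2.4 × 10⁹)³ = 1.230 × 10⁻⁹
Moon R: (1.7 × 10¹⁹) / (3.2 × 10⁹)³ = 5.188 × 10⁻¹⁰
Ratio (larger/smaller) = 2.4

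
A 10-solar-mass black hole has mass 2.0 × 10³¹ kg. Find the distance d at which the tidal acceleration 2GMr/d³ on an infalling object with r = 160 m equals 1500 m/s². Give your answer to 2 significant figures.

2GMr/d³ = a_tidal  ⇒  d = (2GMr / a_tidal)^(1/3)
d = (2 × 6.674×10⁻¹¹ × (2.0 × 10³¹) × (160) / (1500))^(1/3)
  = 6.6 × 10⁶ m

6.6 × 10⁶ m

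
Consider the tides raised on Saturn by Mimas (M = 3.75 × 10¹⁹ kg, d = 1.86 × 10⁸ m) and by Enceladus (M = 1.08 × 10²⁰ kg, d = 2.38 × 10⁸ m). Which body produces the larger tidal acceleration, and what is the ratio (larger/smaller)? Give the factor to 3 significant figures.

Enceladus, by a factor of ≈ 1.37

Tidal stretch scales as M/d³; compute that for each body.
Mimas: (3.75 × 10¹⁹) / (1.86 × 10⁸)³ = 5.828 × 10⁻⁶
Enceladus: (1.08 × 10²⁰) / (2.38 × 10⁸)³ = 8.011 × 10⁻⁶
Ratio (larger/smaller) = 1.37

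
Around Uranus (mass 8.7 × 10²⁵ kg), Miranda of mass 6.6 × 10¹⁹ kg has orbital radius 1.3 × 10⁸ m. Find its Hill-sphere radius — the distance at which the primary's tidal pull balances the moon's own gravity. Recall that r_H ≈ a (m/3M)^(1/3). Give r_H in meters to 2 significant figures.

8.2 × 10⁵ m

r_H ≈ a (m/3M)^(1/3)
    = (1.3 × 10⁸) × (6.6 × 10¹⁹ / (3 × 8.7 × 10²⁵))^(1/3)
    = 8.2 × 10⁵ m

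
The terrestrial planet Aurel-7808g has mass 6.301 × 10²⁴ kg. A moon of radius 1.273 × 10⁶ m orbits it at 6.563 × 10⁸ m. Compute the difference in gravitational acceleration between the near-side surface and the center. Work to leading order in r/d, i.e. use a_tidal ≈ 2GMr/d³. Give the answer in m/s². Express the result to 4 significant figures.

Δg = 2GMr/d³
   = 2 × (6.674 × 10⁻¹¹) × (6.301 × 10²⁴) × (1.273 × 10⁶) / (6.563 × 10⁸)³
   = 3.787 × 10⁻⁶ m/s²

3.787 × 10⁻⁶ m/s²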